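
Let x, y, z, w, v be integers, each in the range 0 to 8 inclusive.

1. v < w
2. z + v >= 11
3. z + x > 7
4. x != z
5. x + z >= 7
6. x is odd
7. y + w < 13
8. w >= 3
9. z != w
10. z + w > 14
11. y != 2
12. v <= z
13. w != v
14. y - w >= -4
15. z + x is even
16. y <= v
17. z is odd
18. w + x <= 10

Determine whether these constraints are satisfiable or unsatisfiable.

The assignment x = 1, y = 4, z = 7, w = 8, v = 7 works:
  constraint 2 holds since z + v = 14.
  constraint 3 holds since z + x = 8.
The rest check out directly.

Satisfiable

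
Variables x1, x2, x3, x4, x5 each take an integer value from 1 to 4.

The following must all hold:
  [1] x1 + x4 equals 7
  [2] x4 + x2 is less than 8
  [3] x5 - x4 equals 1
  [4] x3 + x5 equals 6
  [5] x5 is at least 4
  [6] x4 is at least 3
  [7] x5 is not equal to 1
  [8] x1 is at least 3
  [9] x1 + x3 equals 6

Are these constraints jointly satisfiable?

Satisfiable

Setting (x1, x2, x3, x4, x5) = (4, 4, 2, 3, 4) satisfies everything: constraint 1: x1 + x4 = 7; constraint 2: x4 + x2 = 7; constraint 3: x5 - x4 = 1, and the others follow.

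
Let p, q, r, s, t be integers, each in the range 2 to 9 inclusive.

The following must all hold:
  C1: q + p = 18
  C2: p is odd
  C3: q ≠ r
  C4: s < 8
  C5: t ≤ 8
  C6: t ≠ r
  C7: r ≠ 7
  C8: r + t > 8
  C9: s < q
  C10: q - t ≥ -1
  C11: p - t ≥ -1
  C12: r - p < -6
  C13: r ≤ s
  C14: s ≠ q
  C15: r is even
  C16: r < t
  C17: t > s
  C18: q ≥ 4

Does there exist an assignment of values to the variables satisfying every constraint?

Try p = 9, q = 9, r = 2, s = 6, t = 7.
Check constraint 1: q + p = 18; constraint 8: r + t = 9; constraint 10: q - t = 2. The remaining constraints are straightforward to verify.

Satisfiable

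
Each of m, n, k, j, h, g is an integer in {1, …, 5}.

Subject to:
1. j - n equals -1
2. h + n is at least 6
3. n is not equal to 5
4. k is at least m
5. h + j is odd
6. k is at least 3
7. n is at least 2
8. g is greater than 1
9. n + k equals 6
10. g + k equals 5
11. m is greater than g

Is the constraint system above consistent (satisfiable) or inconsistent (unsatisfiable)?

Satisfiable

Try m = 3, n = 3, k = 3, j = 2, h = 5, g = 2.
Check constraint 1: j - n = -1; constraint 2: h + n = 8. The remaining constraints are straightforward to verify.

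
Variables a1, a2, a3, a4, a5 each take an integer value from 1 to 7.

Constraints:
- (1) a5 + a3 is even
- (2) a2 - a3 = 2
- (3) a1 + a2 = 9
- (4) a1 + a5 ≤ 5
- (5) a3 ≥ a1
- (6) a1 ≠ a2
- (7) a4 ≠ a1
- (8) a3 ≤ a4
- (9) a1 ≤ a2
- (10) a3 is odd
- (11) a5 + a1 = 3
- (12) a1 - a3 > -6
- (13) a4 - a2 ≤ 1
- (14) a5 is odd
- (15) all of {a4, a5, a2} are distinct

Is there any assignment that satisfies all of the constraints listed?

Take a1 = 2, a2 = 7, a3 = 5, a4 = 6, a5 = 1. Then constraint 2: a2 - a3 = 2; constraint 3: a1 + a2 = 9; constraint 4: a1 + a5 = 3, and every other listed constraint is also met.

Satisfiable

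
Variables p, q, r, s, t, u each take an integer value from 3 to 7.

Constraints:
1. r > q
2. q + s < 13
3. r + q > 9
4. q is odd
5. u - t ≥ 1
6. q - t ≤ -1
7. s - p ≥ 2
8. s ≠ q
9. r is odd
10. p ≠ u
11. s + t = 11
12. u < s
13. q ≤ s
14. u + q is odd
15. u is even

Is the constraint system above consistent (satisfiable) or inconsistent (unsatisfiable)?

Setting (p, q, r, s, t, u) = (3, 3, 7, 7, 4, 6) satisfies everything: constraint 2: q + s = 10; constraint 3: r + q = 10, and the others follow.

Satisfiable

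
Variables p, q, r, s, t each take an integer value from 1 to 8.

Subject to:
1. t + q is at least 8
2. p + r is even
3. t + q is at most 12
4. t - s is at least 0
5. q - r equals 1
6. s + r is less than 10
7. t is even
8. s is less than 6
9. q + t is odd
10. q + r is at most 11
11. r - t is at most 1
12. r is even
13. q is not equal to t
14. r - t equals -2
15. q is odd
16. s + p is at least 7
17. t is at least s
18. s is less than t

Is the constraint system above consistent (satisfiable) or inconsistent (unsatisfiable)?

Satisfiable

Setting (p, q, r, s, t) = (4, 5, 4, 4, 6) satisfies everything: constraint 1: t + q = 11; constraint 3: t + q = 11, and the others follow.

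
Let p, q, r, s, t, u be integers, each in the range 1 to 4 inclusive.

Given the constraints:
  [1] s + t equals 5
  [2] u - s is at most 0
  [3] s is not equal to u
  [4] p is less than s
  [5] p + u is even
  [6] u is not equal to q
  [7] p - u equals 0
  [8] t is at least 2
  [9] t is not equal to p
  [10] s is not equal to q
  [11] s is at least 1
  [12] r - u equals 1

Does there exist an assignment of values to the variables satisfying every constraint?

The assignment p = 1, q = 4, r = 2, s = 2, t = 3, u = 1 works:
  constraint 1 holds since s + t = 5.
  constraint 2 holds since u - s = -1.
  constraint 7 holds since p - u = 0.
The rest check out directly.

Satisfiable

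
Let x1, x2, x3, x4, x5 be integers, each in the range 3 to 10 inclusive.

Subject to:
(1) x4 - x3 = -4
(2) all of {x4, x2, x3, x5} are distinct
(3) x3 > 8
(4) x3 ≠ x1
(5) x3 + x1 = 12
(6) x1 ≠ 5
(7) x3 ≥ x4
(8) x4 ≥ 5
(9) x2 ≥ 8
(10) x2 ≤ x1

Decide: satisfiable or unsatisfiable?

From constraints 7 and 8: x3 ≥ x4 ≥ 5. From constraints 9 and 10: x1 ≥ x2 ≥ 8. Hence x3 + x1 ≥ 13. But constraint 5 requires x3 + x1 = 12, and 12 < 13. Contradiction.

Unsatisfiable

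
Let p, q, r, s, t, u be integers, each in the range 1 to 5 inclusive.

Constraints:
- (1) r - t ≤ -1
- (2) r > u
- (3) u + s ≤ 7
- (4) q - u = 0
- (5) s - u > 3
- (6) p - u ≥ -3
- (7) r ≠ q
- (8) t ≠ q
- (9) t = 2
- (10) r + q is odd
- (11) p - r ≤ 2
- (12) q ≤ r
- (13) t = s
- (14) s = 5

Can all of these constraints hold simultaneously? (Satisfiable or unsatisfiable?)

Constraint 9 fixes t = 2 and constraint 14 fixes s = 5, but constraint 13 requires t = s. Since 2 ≠ 5, contradiction.

Unsatisfiable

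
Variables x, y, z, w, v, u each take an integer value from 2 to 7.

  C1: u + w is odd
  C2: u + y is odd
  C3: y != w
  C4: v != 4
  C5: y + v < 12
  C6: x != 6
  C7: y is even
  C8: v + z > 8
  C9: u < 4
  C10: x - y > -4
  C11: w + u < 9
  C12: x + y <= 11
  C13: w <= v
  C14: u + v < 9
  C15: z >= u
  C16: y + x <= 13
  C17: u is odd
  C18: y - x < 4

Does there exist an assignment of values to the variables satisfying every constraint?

Setting (x, y, z, w, v, u) = (5, 6, 5, 4, 5, 3) satisfies everything: constraint 5: y + v = 11; constraint 8: v + z = 10; constraint 10: x - y = -1, and the others follow.

Satisfiable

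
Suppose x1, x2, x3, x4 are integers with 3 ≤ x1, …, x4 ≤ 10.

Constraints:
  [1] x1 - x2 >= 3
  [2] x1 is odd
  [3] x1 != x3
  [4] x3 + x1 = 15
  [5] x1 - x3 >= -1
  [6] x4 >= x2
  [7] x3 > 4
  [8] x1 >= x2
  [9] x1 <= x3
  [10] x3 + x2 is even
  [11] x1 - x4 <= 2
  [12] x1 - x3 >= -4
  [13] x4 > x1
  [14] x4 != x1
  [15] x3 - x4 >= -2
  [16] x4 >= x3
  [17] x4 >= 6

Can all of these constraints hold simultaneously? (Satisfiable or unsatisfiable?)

Satisfiable

Try x1 = 7, x2 = 4, x3 = 8, x4 = 8.
Check constraint 1: x1 - x2 = 3; constraint 4: x3 + x1 = 15. The remaining constraints are straightforward to verify.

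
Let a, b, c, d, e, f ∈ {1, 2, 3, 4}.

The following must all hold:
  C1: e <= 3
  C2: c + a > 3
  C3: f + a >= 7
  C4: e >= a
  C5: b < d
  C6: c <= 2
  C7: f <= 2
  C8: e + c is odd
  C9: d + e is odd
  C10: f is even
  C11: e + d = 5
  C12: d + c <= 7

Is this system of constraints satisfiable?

From constraint 7: f ≤ 2. From constraints 1 and 4: a ≤ e ≤ 3. Hence f + a ≤ 5. But constraint 3 requires f + a ≥ 7, and 7 > 5. Contradiction.

Unsatisfiable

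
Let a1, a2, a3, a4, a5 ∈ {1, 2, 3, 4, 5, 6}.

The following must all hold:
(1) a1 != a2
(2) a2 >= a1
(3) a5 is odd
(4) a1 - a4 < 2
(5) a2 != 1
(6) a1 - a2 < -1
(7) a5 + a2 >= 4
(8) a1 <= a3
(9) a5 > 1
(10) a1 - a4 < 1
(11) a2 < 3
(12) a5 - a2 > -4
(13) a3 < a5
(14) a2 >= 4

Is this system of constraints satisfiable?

Unsatisfiable

From constraint 14: a2 ≥ 4. From constraint 11: a2 ≤ 2. But 2 < 4, so no value of a2 works.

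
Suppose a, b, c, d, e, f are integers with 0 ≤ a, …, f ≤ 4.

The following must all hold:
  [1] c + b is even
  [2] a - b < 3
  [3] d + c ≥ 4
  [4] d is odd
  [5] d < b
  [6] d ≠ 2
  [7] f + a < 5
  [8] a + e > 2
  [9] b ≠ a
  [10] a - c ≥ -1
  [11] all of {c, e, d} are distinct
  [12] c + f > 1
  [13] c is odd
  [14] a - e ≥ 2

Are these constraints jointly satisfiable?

Satisfiable

Try a = 4, b = 3, c = 3, d = 1, e = 0, f = 0.
Check constraint 2: a - b = 1; constraint 3: d + c = 4; constraint 7: f + a = 4. The remaining constraints are straightforward to verify.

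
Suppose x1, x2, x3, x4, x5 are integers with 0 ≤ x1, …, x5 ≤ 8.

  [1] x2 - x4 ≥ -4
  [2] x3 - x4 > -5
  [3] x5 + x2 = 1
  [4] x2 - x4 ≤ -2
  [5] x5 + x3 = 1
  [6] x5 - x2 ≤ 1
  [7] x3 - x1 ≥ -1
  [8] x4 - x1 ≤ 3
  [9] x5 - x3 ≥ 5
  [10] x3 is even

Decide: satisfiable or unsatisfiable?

Constraints 4, 6, 7, 8, and 9 give x5 − x3 ≥ 5, x3 − x1 ≥ -1, x1 − x4 ≥ -3, x4 − x2 ≥ 2, x2 − x5 ≥ -1.
Adding all 5 inequalities: the left sides telescope to 0, and the right sides sum to 5 + (-1) + (-3) + 2 + (-1) = 2. So 0 ≥ 2, which is false.

Unsatisfiable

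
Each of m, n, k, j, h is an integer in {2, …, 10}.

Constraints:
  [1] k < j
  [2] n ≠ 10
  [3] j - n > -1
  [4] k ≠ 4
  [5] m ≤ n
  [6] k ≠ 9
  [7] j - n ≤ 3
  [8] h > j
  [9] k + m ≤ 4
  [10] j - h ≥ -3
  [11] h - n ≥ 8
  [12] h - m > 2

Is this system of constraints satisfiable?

Unsatisfiable

Constraints 7, 10, and 11 give n − j ≥ -3, j − h ≥ -3, h − n ≥ 8.
Adding all 3 inequalities: the left sides telescope to 0, and the right sides sum to (-3) + (-3) + 8 = 2. So 0 ≥ 2, which is false.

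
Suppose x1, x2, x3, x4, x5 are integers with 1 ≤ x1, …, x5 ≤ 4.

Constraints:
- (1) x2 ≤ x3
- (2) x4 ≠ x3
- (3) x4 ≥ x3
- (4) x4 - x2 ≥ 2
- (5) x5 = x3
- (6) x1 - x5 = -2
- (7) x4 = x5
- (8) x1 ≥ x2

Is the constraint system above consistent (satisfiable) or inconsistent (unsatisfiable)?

From constraints 5 and 7, x4 = x5 = x3, so x4 = x3. But constraint 2 says x4 ≠ x3. Contradiction.

Unsatisfiable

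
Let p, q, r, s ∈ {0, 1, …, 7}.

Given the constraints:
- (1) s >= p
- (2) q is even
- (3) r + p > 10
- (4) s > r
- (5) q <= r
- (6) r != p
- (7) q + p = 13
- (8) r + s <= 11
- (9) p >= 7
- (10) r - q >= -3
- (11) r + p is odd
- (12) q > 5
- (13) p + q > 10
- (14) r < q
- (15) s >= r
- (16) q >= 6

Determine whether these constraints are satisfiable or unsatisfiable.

Unsatisfiable

From constraints 5 and 16: r ≥ q ≥ 6. From constraints 1 and 9: s ≥ p ≥ 7. Hence r + s ≥ 13. But constraint 8 requires r + s ≤ 11, and 11 < 13. Contradiction.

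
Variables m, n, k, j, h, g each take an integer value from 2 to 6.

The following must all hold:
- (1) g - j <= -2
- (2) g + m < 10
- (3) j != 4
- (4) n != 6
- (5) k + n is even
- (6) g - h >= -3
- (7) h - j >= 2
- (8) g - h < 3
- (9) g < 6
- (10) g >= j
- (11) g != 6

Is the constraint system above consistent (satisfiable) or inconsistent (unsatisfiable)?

Unsatisfiable

Constraints 1, 6, and 7 give g − h ≥ -3, h − j ≥ 2, j − g ≥ 2.
Adding all 3 inequalities: the left sides telescope to 0, and the right sides sum to (-3) + 2 + 2 = 1. So 0 ≥ 1, which is false.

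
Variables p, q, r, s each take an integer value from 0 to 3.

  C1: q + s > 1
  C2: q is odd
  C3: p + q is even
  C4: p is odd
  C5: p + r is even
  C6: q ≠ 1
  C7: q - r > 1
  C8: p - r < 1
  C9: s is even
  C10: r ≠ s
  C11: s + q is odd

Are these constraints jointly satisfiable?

Take p = 1, q = 3, r = 1, s = 0. Then constraint 1: q + s = 3; constraint 7: q - r = 2, and every other listed constraint is also met.

Satisfiable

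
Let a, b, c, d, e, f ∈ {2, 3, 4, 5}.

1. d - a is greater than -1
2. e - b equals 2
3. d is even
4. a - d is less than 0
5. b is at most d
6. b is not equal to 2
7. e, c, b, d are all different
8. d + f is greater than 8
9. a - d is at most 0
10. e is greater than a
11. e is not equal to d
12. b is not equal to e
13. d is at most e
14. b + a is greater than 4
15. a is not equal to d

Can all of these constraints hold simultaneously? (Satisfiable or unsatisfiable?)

Satisfiable

The assignment a = 3, b = 3, c = 2, d = 4, e = 5, f = 5 works:
  constraint 1 holds since d - a = 1.
  constraint 2 holds since e - b = 2.
The rest check out directly.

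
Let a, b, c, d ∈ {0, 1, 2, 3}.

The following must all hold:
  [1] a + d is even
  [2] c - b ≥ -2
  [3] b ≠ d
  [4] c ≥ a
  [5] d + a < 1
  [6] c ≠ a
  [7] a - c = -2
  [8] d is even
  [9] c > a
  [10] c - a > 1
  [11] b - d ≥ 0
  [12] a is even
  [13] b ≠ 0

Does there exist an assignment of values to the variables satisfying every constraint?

Satisfiable

Setting (a, b, c, d) = (0, 1, 2, 0) satisfies everything: constraint 2: c - b = 1; constraint 5: d + a = 0, and the others follow.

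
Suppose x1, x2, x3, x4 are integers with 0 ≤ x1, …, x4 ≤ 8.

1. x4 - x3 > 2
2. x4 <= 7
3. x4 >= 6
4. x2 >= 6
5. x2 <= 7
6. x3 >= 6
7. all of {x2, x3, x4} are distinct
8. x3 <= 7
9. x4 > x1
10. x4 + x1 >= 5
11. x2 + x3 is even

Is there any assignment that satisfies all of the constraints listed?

Unsatisfiable

Constraints 2, 3, 4, 5, 6, and 8 confine each of x2, x3, x4 to the 2 values {6, 7}.
Constraint 7 requires all 3 of them to be distinct, but only 2 values are available — impossible by the pigeonhole principle.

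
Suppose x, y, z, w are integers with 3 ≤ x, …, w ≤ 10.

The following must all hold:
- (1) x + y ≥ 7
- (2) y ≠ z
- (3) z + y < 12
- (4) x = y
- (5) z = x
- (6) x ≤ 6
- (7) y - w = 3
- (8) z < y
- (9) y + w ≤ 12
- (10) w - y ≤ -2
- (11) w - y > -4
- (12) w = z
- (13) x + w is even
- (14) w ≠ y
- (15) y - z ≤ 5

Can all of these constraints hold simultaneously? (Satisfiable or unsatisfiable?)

From constraints 4, 5, and 12, w = z = x = y, so w = y. But constraint 14 says w ≠ y. Contradiction.

Unsatisfiable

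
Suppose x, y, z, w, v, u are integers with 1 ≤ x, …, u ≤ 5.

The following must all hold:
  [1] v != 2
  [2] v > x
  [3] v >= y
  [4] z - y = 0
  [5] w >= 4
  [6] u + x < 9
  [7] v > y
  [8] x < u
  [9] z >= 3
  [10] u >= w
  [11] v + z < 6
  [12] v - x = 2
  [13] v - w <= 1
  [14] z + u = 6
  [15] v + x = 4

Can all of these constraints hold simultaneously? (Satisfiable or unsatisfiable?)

Unsatisfiable

From constraint 9: z ≥ 3. From constraints 5 and 10: u ≥ w ≥ 4. Hence z + u ≥ 7. But constraint 14 requires z + u = 6, and 6 < 7. Contradiction.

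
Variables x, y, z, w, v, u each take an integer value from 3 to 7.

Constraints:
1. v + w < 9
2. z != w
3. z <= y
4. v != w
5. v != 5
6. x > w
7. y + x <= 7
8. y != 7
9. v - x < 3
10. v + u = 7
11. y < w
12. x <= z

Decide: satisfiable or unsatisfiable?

Constraints 3, 6, 11, and 12 give w < x, x ≤ z, z ≤ y, y < w. Chaining: w < x ≤ z ≤ y < w, which forces w < w — impossible.

Unsatisfiable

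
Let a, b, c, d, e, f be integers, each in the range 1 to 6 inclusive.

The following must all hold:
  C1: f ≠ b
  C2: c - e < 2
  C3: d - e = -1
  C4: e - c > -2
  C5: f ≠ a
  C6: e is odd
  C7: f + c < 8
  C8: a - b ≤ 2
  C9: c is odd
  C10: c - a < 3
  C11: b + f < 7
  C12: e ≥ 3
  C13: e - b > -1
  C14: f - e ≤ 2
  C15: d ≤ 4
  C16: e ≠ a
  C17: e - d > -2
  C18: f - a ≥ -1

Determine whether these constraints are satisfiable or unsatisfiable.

Satisfiable

The assignment a = 2, b = 2, c = 3, d = 2, e = 3, f = 3 works:
  constraint 2 holds since c - e = 0.
  constraint 3 holds since d - e = -1.
  constraint 4 holds since e - c = 0.
The rest check out directly.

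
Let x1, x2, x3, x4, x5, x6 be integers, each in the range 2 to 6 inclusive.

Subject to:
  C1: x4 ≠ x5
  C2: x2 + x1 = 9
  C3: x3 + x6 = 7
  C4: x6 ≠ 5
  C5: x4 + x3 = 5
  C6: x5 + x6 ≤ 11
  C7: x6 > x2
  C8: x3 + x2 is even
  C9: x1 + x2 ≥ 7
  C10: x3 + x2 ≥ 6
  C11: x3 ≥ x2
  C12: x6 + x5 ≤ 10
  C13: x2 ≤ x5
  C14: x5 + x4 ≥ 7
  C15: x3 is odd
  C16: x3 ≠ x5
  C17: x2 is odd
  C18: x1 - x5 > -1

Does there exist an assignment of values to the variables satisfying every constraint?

Take x1 = 6, x2 = 3, x3 = 3, x4 = 2, x5 = 6, x6 = 4. Then constraint 2: x2 + x1 = 9; constraint 3: x3 + x6 = 7, and every other listed constraint is also met.

Satisfiable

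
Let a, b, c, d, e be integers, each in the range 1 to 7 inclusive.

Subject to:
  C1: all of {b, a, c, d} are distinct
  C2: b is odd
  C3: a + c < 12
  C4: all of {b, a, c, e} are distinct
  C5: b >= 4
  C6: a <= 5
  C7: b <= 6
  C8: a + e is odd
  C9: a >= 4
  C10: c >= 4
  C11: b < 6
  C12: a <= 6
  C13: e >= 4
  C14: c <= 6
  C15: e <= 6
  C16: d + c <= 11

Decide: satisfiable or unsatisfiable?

Constraints 5, 7, 9, 10, 12, 13, 14, and 15 confine each of b, a, c, e to the 3 values {4, …, 6}.
Constraint 4 requires all 4 of them to be distinct, but only 3 values are available — impossible by the pigeonhole principle.

Unsatisfiable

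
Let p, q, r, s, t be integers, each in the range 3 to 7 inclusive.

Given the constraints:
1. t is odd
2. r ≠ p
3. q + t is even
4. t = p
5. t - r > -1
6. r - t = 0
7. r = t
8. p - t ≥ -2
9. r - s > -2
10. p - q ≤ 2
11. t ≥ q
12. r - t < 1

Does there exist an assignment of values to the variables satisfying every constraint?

Unsatisfiable

From constraints 4 and 7, r = t = p, so r = p. But constraint 2 says r ≠ p. Contradiction.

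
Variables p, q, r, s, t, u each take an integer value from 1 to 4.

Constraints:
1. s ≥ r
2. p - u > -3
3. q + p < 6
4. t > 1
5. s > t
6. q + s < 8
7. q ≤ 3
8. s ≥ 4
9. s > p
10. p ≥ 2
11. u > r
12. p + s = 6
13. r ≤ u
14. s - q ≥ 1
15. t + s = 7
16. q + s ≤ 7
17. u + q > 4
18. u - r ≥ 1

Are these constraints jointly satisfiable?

One satisfying assignment is p = 2, q = 2, r = 2, s = 4, t = 3, u = 3.
For the less obvious constraints — constraint 2: p - u = -1; constraint 3: q + p = 4 — and the others hold by inspection.

Satisfiable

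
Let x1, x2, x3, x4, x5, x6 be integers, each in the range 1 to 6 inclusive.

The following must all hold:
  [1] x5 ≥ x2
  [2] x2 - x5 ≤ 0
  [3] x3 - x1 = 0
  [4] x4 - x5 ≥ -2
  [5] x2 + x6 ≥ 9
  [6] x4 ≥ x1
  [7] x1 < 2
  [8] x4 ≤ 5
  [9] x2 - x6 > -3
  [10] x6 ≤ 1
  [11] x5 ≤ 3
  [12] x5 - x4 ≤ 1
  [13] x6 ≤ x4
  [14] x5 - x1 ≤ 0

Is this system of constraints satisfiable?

From constraints 1 and 11: x2 ≤ x5 ≤ 3. From constraints 8 and 13: x6 ≤ x4 ≤ 5. Hence x2 + x6 ≤ 8. But constraint 5 requires x2 + x6 ≥ 9, and 9 > 8. Contradiction.

Unsatisfiable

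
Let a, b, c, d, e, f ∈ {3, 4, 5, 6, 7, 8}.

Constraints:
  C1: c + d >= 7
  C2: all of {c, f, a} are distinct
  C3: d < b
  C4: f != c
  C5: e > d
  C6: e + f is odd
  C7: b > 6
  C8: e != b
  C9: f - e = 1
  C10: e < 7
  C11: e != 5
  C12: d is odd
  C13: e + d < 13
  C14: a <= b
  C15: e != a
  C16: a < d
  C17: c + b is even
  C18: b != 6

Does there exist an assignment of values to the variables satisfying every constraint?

Setting (a, b, c, d, e, f) = (3, 7, 5, 5, 6, 7) satisfies everything: constraint 1: c + d = 10; constraint 9: f - e = 1, and the others follow.

Satisfiable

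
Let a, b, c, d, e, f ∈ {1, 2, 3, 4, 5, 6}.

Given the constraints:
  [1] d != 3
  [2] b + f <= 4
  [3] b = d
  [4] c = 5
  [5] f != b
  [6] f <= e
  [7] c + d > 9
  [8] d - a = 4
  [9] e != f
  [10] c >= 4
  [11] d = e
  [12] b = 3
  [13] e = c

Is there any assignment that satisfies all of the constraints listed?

Unsatisfiable

Constraint 12 fixes b = 3 and constraint 4 fixes c = 5. Constraints 3, 11, and 13 give b = d = e = c, so b = c. But 3 ≠ 5 — contradiction.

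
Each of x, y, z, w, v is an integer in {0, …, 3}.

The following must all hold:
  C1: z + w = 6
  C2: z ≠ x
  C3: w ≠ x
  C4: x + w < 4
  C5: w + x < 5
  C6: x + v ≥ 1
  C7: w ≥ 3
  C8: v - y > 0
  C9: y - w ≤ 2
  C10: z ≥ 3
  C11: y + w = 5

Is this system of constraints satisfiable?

Satisfiable

The assignment x = 0, y = 2, z = 3, w = 3, v = 3 works:
  constraint 1 holds since z + w = 6.
  constraint 4 holds since x + w = 3.
The rest check out directly.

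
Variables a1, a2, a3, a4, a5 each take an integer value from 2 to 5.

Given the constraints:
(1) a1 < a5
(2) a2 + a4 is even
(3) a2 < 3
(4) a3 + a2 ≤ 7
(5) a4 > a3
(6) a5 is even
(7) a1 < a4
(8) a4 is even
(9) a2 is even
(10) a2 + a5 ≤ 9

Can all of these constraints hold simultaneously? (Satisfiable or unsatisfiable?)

One satisfying assignment is a1 = 2, a2 = 2, a3 = 2, a4 = 4, a5 = 4.
For the less obvious constraints — constraint 2: a2 + a4 = 6 is even; constraint 4: a3 + a2 = 4; constraint 10: a2 + a5 = 6 — and the others hold by inspection.

Satisfiable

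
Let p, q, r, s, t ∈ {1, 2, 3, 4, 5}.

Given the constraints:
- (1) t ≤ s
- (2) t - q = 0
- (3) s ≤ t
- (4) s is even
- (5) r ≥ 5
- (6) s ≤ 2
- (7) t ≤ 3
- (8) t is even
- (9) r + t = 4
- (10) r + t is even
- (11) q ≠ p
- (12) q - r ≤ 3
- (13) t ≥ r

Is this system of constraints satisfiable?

From constraints 5 and 13: t ≥ r and r ≥ 5, so t ≥ 5. From constraints 1 and 6: t ≤ s and s ≤ 2, so t ≤ 2. But 2 < 5, so no value of t works.

Unsatisfiable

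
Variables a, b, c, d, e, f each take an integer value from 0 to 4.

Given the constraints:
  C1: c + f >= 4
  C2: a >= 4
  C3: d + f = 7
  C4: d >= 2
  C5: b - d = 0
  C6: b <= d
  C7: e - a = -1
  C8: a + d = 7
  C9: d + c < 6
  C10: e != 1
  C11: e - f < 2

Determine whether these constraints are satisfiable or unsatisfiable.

Satisfiable

Setting (a, b, c, d, e, f) = (4, 3, 0, 3, 3, 4) satisfies everything: constraint 1: c + f = 4; constraint 3: d + f = 7; constraint 5: b - d = 0, and the others follow.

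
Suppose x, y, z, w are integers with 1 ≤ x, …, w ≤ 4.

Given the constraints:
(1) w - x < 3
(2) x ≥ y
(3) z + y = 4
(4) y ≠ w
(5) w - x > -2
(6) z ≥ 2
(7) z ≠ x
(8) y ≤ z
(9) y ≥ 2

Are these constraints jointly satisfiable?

Satisfiable

One satisfying assignment is x = 3, y = 2, z = 2, w = 3.
For the less obvious constraints — constraint 1: w - x = 0; constraint 3: z + y = 4 — and the others hold by inspection.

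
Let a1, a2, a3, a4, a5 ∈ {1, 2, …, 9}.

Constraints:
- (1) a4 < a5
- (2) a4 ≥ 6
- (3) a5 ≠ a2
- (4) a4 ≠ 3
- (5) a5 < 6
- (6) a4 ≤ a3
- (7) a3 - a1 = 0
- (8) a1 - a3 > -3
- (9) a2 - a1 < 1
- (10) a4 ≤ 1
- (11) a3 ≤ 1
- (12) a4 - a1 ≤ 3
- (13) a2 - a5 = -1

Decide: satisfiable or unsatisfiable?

From constraint 2: a4 ≥ 6. From constraints 6 and 11: a4 ≤ a3 and a3 ≤ 1, so a4 ≤ 1. But 1 < 6, so no value of a4 works.

Unsatisfiable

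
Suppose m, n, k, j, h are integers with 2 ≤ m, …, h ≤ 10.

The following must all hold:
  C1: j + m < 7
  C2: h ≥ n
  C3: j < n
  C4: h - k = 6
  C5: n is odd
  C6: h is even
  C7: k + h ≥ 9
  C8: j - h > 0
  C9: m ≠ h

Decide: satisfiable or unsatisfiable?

Constraints 2, 3, and 8 give j < n, n ≤ h, h < j. Chaining: j < n ≤ h < j, which forces j < j — impossible.

Unsatisfiable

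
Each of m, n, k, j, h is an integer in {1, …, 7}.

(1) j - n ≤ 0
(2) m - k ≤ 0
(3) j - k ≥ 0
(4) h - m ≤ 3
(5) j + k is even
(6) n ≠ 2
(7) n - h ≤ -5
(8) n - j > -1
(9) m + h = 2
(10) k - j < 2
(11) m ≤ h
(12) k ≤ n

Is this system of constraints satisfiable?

Unsatisfiable

Constraints 1, 2, 3, 4, and 7 give h − n ≥ 5, n − j ≥ 0, j − k ≥ 0, k − m ≥ 0, m − h ≥ -3.
Adding all 5 inequalities: the left sides telescope to 0, and the right sides sum to 5 + 0 + 0 + 0 + (-3) = 2. So 0 ≥ 2, which is false.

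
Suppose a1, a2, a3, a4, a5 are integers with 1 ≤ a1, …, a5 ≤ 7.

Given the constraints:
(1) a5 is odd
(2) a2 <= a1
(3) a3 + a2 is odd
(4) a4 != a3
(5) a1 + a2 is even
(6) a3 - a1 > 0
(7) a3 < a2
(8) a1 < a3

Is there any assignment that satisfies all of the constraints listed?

Unsatisfiable

Constraints 2, 6, and 7 give a1 < a3, a3 < a2, a2 ≤ a1. Chaining: a1 < a3 < a2 ≤ a1, which forces a1 < a1 — impossible.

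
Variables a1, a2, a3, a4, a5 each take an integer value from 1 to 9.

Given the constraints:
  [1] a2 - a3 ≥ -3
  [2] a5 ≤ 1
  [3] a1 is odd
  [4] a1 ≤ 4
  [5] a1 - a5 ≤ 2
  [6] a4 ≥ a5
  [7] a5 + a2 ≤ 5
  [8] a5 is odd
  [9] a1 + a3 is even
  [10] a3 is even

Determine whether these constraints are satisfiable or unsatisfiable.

Constraint 3 makes a1 odd and constraint 10 makes a3 even, so a1 + a3 must be odd. Constraint 9 says a1 + a3 is even — contradiction.

Unsatisfiable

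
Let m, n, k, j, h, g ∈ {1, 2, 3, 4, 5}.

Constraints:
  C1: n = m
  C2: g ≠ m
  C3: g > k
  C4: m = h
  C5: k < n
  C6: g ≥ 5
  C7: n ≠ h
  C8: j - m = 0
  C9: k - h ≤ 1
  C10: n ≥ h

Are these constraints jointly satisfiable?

From constraints 1 and 4, n = m = h, so n = h. But constraint 7 says n ≠ h. Contradiction.

Unsatisfiable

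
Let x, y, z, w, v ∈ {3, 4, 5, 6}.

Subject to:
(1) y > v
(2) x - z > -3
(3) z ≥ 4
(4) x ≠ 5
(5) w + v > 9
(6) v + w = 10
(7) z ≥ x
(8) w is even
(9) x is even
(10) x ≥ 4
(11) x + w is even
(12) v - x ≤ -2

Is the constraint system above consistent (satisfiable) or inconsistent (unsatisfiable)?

Satisfiable

Take x = 6, y = 6, z = 6, w = 6, v = 4. Then constraint 2: x - z = 0; constraint 5: w + v = 10; constraint 6: v + w = 10, and every other listed constraint is also met.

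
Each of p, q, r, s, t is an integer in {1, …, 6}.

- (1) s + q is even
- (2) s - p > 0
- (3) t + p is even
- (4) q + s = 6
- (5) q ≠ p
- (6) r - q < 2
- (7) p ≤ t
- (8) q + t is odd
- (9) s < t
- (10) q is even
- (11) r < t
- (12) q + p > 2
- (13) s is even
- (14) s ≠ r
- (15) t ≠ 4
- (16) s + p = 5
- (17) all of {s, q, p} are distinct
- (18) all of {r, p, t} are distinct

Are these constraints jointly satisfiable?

Satisfiable

Take p = 1, q = 2, r = 2, s = 4, t = 5. Then constraint 2: s - p = 3; constraint 4: q + s = 6, and every other listed constraint is also met.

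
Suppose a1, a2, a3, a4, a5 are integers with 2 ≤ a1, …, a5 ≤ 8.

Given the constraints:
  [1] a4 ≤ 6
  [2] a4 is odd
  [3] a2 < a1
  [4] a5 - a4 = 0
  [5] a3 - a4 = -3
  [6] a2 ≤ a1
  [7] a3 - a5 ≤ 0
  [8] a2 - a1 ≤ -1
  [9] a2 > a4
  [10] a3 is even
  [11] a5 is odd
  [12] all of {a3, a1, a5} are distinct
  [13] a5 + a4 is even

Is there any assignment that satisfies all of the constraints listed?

Try a1 = 7, a2 = 6, a3 = 2, a4 = 5, a5 = 5.
Check constraint 4: a5 - a4 = 0; constraint 5: a3 - a4 = -3; constraint 7: a3 - a5 = -3. The remaining constraints are straightforward to verify.

Satisfiable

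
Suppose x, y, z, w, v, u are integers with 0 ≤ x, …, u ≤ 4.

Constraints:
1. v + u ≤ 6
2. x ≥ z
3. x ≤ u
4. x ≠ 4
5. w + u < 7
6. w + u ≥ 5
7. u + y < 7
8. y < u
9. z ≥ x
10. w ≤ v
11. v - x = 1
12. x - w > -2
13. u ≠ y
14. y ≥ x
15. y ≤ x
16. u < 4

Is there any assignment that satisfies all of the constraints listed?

The assignment x = 2, y = 2, z = 2, w = 2, v = 3, u = 3 works:
  constraint 1 holds since v + u = 6.
  constraint 5 holds since w + u = 5.
The rest check out directly.

Satisfiable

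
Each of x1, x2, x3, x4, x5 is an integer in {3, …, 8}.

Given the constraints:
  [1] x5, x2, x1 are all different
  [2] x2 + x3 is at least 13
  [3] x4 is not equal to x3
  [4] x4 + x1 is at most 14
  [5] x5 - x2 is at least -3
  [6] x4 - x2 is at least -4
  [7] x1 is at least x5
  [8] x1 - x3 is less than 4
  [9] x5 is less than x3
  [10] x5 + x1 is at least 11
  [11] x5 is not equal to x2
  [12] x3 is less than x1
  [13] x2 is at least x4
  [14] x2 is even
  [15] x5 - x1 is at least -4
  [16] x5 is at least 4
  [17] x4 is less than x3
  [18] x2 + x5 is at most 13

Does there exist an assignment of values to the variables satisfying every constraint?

Try x1 = 8, x2 = 6, x3 = 7, x4 = 4, x5 = 4.
Check constraint 2: x2 + x3 = 13; constraint 4: x4 + x1 = 12; constraint 5: x5 - x2 = -2. The remaining constraints are straightforward to verify.

Satisfiable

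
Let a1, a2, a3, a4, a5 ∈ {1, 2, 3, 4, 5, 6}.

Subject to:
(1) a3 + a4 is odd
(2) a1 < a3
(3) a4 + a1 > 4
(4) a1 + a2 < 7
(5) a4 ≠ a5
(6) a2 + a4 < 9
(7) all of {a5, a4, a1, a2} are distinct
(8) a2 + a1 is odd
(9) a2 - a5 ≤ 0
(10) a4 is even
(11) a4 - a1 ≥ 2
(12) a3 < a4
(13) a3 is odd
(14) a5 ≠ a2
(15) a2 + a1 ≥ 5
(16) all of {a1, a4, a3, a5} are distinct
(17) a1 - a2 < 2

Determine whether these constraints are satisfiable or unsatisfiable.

Satisfiable

The assignment a1 = 2, a2 = 3, a3 = 3, a4 = 4, a5 = 6 works:
  constraint 3 holds since a4 + a1 = 6.
  constraint 4 holds since a1 + a2 = 5.
  constraint 6 holds since a2 + a4 = 7.
The rest check out directly.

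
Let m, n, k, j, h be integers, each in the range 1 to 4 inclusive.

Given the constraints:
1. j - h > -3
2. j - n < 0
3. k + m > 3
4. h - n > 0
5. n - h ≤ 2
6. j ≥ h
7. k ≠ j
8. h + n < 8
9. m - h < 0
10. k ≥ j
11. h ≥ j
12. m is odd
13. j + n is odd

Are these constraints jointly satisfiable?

Constraints 2, 4, and 6 give j < n, n < h, h ≤ j. Chaining: j < n < h ≤ j, which forces j < j — impossible.

Unsatisfiable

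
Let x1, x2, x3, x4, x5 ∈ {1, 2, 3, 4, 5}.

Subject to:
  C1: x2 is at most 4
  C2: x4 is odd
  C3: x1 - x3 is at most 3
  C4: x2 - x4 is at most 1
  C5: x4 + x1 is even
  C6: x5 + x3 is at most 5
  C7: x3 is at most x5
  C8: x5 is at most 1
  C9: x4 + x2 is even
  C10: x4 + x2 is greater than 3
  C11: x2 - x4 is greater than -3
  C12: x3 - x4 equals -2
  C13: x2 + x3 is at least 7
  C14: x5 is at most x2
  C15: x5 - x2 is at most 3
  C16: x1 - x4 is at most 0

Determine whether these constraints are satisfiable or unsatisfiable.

From constraint 1: x2 ≤ 4. From constraints 7 and 8: x3 ≤ x5 ≤ 1. Hence x2 + x3 ≤ 5. But constraint 13 requires x2 + x3 ≥ 7, and 7 > 5. Contradiction.

Unsatisfiable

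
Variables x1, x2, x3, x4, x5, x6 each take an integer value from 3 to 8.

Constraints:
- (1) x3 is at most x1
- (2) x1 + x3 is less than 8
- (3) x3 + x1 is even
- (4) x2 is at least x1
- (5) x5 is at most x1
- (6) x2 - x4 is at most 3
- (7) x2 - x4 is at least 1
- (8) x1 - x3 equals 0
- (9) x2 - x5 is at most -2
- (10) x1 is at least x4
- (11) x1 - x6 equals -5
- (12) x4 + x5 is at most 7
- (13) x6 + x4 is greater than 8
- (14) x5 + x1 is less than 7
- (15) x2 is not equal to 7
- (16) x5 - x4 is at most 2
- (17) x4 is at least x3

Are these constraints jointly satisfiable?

Unsatisfiable

Constraints 7, 9, and 16 give x5 − x2 ≥ 2, x2 − x4 ≥ 1, x4 − x5 ≥ -2.
Adding all 3 inequalities: the left sides telescope to 0, and the right sides sum to 2 + 1 + (-2) = 1. So 0 ≥ 1, which is false.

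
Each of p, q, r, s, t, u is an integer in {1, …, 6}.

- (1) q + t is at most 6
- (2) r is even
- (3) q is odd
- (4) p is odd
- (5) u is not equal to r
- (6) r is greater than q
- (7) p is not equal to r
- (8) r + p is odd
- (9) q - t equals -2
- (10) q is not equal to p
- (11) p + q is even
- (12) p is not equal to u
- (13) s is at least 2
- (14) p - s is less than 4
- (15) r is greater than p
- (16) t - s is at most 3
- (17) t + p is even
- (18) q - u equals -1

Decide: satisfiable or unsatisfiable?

Satisfiable

The assignment p = 5, q = 1, r = 6, s = 3, t = 3, u = 2 works:
  constraint 1 holds since q + t = 4.
  constraint 9 holds since q - t = -2.
The rest check out directly.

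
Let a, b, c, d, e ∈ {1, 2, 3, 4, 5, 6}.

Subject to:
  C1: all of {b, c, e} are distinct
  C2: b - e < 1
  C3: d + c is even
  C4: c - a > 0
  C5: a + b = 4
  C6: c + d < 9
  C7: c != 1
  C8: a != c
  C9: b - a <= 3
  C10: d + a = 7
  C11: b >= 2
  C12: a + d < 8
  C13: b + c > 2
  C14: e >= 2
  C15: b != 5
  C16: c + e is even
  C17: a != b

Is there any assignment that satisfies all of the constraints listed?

Take a = 1, b = 3, c = 2, d = 6, e = 4. Then constraint 2: b - e = -1; constraint 4: c - a = 1; constraint 5: a + b = 4, and every other listed constraint is also met.

Satisfiable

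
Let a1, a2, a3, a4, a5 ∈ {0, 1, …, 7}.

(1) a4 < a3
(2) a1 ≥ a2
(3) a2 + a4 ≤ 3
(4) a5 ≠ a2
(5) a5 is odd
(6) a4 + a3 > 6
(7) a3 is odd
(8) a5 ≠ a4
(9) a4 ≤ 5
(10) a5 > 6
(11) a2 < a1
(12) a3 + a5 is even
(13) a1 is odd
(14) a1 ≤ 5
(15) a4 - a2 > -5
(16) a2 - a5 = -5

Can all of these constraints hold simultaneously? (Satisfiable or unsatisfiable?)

Try a1 = 5, a2 = 2, a3 = 7, a4 = 0, a5 = 7.
Check constraint 3: a2 + a4 = 2; constraint 6: a4 + a3 = 7. The remaining constraints are straightforward to verify.

Satisfiable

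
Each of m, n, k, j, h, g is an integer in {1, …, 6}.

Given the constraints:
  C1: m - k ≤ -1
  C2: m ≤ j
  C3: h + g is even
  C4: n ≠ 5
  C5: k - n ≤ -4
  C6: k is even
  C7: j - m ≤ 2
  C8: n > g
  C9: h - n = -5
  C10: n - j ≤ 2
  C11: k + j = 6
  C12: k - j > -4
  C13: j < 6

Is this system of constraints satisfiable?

Unsatisfiable

Constraints 1, 5, 7, and 10 give k − m ≥ 1, m − j ≥ -2, j − n ≥ -2, n − k ≥ 4.
Adding all 4 inequalities: the left sides telescope to 0, and the right sides sum to 1 + (-2) + (-2) + 4 = 1. So 0 ≥ 1, which is false.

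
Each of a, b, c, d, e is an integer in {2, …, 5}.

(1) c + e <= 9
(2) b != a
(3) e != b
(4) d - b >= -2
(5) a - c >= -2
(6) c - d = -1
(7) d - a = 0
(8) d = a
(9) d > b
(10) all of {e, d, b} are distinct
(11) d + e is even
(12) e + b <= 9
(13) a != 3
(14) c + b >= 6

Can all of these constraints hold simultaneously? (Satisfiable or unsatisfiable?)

Satisfiable

Take a = 5, b = 4, c = 4, d = 5, e = 3. Then constraint 1: c + e = 7; constraint 4: d - b = 1; constraint 5: a - c = 1, and every other listed constraint is also met.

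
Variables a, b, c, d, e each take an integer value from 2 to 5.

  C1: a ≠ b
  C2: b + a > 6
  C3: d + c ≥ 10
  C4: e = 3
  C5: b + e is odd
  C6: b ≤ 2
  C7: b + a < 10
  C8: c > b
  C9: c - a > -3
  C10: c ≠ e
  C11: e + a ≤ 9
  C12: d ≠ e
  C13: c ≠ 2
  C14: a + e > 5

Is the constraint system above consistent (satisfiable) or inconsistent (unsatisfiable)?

Satisfiable

One satisfying assignment is a = 5, b = 2, c = 5, d = 5, e = 3.
For the less obvious constraints — constraint 2: b + a = 7; constraint 3: d + c = 10 — and the others hold by inspection.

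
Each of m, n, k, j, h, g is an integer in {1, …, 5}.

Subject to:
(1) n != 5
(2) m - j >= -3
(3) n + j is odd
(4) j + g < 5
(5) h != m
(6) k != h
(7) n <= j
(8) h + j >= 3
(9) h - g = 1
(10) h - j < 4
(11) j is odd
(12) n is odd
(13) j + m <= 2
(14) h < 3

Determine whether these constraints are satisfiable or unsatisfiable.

Unsatisfiable

Constraint 12 makes n odd and constraint 11 makes j odd, so n + j must be even. Constraint 3 says n + j is odd — contradiction.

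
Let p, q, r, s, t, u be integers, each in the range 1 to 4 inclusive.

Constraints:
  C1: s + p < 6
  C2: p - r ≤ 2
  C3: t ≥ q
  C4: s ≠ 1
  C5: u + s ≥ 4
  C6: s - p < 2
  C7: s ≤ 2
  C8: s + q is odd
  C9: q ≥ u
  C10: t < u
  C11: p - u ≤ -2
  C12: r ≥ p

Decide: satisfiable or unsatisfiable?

Unsatisfiable

Constraints 3, 9, and 10 give q ≤ t, t < u, u ≤ q. Chaining: q ≤ t < u ≤ q, which forces q < q — impossible.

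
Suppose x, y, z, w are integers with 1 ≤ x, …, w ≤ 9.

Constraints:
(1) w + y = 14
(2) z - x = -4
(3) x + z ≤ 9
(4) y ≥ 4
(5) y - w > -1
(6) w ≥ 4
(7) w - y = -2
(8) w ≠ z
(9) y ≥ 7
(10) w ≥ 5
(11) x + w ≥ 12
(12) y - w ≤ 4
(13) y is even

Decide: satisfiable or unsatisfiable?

Try x = 6, y = 8, z = 2, w = 6.
Check constraint 1: w + y = 14; constraint 2: z - x = -4. The remaining constraints are straightforward to verify.

Satisfiable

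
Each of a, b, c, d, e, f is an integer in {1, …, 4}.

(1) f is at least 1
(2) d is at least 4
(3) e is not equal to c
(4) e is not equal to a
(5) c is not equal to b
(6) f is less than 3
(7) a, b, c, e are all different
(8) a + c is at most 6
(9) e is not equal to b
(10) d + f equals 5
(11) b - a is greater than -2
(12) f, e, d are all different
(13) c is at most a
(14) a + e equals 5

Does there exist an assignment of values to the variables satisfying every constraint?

Satisfiable

The assignment a = 3, b = 4, c = 1, d = 4, e = 2, f = 1 works:
  constraint 8 holds since a + c = 4.
  constraint 10 holds since d + f = 5.
  constraint 11 holds since b - a = 1.
The rest check out directly.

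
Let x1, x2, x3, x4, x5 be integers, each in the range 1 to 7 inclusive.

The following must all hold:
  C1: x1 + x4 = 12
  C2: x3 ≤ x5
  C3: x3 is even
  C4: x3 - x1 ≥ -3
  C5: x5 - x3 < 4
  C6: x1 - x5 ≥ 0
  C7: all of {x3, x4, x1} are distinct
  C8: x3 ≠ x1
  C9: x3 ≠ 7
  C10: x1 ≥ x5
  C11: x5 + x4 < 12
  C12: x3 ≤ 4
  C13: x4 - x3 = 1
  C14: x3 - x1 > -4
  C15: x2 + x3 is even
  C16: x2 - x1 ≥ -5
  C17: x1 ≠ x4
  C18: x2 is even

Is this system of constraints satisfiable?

The assignment x1 = 7, x2 = 4, x3 = 4, x4 = 5, x5 = 6 works:
  constraint 1 holds since x1 + x4 = 12.
  constraint 4 holds since x3 - x1 = -3.
  constraint 5 holds since x5 - x3 = 2.
The rest check out directly.

Satisfiable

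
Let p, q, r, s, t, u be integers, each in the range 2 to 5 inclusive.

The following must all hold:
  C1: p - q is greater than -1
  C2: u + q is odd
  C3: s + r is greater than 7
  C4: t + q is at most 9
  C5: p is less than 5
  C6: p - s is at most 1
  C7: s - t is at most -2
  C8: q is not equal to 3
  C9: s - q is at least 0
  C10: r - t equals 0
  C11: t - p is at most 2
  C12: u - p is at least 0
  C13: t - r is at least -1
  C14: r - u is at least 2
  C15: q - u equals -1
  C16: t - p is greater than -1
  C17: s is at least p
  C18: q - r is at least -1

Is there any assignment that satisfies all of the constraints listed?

Unsatisfiable

Constraints 7, 9, 11, 12, 14, and 18 give q − r ≥ -1, r − u ≥ 2, u − p ≥ 0, p − t ≥ -2, t − s ≥ 2, s − q ≥ 0.
Adding all 6 inequalities: the left sides telescope to 0, and the right sides sum to (-1) + 2 + 0 + (-2) + 2 + 0 = 1. So 0 ≥ 1, which is false.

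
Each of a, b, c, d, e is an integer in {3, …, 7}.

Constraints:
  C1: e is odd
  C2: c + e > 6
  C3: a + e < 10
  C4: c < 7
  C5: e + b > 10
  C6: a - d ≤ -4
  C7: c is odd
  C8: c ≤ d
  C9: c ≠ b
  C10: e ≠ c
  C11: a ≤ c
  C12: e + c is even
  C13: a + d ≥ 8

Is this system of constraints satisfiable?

One satisfying assignment is a = 3, b = 7, c = 3, d = 7, e = 5.
For the less obvious constraints — constraint 2: c + e = 8; constraint 3: a + e = 8 — and the others hold by inspection.

Satisfiable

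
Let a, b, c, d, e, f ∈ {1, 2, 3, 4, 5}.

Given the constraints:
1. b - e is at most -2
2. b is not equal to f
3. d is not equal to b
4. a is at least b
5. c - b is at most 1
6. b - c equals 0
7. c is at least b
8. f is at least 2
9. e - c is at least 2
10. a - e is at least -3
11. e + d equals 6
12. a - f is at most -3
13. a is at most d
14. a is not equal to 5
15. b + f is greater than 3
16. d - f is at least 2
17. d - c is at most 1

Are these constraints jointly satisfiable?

Unsatisfiable

Constraints 1, 5, 10, 12, 16, and 17 give c − d ≥ -1, d − f ≥ 2, f − a ≥ 3, a − e ≥ -3, e − b ≥ 2, b − c ≥ -1.
Adding all 6 inequalities: the left sides telescope to 0, and the right sides sum to (-1) + 2 + 3 + (-3) + 2 + (-1) = 2. So 0 ≥ 2, which is false.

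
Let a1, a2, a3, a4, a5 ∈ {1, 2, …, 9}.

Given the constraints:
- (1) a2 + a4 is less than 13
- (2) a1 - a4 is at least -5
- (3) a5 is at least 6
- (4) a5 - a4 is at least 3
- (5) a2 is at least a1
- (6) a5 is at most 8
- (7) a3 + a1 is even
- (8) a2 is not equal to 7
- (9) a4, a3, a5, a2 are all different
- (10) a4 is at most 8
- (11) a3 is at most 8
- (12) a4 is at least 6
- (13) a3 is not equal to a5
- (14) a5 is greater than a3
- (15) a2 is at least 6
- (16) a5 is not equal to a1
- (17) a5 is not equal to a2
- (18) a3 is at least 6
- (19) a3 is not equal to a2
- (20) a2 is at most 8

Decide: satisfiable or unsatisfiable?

Constraints 3, 6, 10, 11, 12, 15, 18, and 20 confine each of a4, a3, a5, a2 to the 3 values {6, …, 8}.
Constraint 9 requires all 4 of them to be distinct, but only 3 values are available — impossible by the pigeonhole principle.

Unsatisfiable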